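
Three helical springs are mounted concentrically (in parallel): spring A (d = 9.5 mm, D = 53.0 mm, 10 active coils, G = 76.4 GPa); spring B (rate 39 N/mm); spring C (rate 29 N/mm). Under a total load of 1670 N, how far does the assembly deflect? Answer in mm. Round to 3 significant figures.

k_A = Gd⁴/(8D³N_a) = (76.4×10³)(9.5⁴)/(8·53.0³·10) = 52.248 N/mm
Parallel: k_eq = 52.248 + 39 + 29 = 120.25 N/mm
δ = F/k_eq = 1670/120.25 = 13.888 mm

13.9 mm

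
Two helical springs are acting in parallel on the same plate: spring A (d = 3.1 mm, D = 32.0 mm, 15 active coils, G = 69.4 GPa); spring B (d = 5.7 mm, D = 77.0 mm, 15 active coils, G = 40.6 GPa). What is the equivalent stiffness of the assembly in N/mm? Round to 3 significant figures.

k_A = Gd⁴/(8D³N_a) = (69.4×10³)(3.1⁴)/(8·32.0³·15) = 1.63 N/mm
k_B = Gd⁴/(8D³N_a) = (40.6×10³)(5.7⁴)/(8·77.0³·15) = 0.7823 N/mm
Parallel: k_eq = 1.63 + 0.7823 = 2.4123 N/mm

2.41 N/mm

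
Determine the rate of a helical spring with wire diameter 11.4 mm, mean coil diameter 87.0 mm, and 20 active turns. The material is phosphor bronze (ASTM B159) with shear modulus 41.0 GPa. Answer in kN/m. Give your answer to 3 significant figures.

6.57 kN/m

k = Gd⁴/(8D³N_a) = (41.0×10³ × 11.4⁴) / (8 × 87.0³ × 20)
  = 6.92474e+08 / 1.0536e+08 = 6.5724 N/mm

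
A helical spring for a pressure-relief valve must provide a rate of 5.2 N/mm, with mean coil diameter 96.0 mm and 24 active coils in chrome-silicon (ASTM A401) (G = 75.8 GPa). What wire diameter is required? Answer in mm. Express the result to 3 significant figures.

d = (8D³N_a·k / G)^(1/4) = (8·96.0³·24·5.2 / (75.8×10³))^0.25
  = (11653)^0.25 = 10.3899 mm

10.4 mm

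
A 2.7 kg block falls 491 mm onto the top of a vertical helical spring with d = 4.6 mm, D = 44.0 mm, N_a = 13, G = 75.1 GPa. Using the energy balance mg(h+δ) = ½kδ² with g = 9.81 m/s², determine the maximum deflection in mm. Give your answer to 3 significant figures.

90.1 mm

k = Gd⁴/(8D³N_a) = (75.1×10³)(4.6⁴)/(8·44.0³·13) = 3.7956 N/mm
W = mg = 2.7 × 9.81 = 26.487 N
½kδ² − Wδ − Wh = 0 → δ = (W + √(W² + 2kWh))/k
δ = (26.487 + √(701.56 + 98724.3))/3.7956 = (26.487 + 315.32)/3.7956 = 90.053 mm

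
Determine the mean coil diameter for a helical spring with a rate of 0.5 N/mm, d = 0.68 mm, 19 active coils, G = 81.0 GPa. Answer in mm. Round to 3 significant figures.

D = (Gd⁴/(8N_a·k))^(1/3) = (81.0×10³·0.68⁴/(8·19·0.5))^(1/3)
  = (227.88)^(1/3) = 6.1080 mm

6.11 mm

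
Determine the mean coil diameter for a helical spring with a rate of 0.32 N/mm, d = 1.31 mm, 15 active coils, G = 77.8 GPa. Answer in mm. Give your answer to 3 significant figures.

D = (Gd⁴/(8N_a·k))^(1/3) = (77.8×10³·1.31⁴/(8·15·0.32))^(1/3)
  = (5966.69)^(1/3) = 18.1375 mm

18.1 mm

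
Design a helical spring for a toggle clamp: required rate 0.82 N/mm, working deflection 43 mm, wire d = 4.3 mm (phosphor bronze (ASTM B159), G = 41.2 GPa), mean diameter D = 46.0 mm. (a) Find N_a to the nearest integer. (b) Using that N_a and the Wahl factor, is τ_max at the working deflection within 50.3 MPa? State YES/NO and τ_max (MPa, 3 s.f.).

N_a = Gd⁴/(8D³k) = (41.2×10³)(4.3⁴)/(8·46.0³·0.82) = 22.06 → N_a = 22
Actual rate k = Gd⁴/(8D³·22) = 0.82221 N/mm
Working load F = kδ = 0.82221·43 = 35.355 N
C = 46.0/4.3 = 10.6977; K_W = (4C−1)/(4C−4)+0.615/C = 1.1348
τ_max = K_W·8FD/(πd³) = 1.1348·52.089 = 59.112 MPa
τ_max > 50.3 MPa → exceeds allowable

(a) 22 coils; (b) NO, τ_max = 59.1 MPa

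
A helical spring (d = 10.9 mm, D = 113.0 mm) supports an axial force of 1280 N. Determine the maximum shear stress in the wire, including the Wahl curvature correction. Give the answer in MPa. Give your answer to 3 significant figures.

Spring index C = D/d = 113.0/10.9 = 10.3670
K_W = (4C−1)/(4C−4) + 0.615/C = 40.468/37.468 + 0.0593 = 1.1394
τ₀ = 8FD/(πd³) = 8·1280·113.0/(π·10.9³) = 1.15712e+06/4068.5 = 284.41 MPa
τ_max = K·τ₀ = 1.1394 × 284.41 = 324.06 MPa

324 MPa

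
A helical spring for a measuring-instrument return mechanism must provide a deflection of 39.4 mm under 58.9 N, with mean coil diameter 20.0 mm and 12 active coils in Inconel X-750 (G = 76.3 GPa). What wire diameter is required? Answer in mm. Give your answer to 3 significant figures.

Required rate k = F/δ = 58.9/39.4 = 1.4949 N/mm
d = (8D³N_a·k / G)^(1/4) = (8·20.0³·12·1.4949 / (76.3×10³))^0.25
  = (15.047)^0.25 = 1.9695 mm

1.97 mm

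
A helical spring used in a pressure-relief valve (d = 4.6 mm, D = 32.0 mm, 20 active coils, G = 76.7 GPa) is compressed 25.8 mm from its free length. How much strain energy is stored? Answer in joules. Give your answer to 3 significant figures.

2.18 J

k = Gd⁴/(8D³N_a) = (76.7×10³)(4.6⁴)/(8·32.0³·20) = 6.5502 N/mm
U = ½kδ² = 0.5 × 6.5502 × 25.8² = 2180 N·mm = 2.18 J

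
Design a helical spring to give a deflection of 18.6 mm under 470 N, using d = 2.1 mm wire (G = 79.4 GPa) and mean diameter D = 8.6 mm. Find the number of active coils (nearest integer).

Required rate k = F/δ = 470/18.6 = 25.269 N/mm
N_a = Gd⁴/(8D³k) = (79.4×10³ × 2.1⁴)/(8 × 8.6³ × 25.269)
    = 1.54418e+06 / 128579 = 12.01 → 12 coils

12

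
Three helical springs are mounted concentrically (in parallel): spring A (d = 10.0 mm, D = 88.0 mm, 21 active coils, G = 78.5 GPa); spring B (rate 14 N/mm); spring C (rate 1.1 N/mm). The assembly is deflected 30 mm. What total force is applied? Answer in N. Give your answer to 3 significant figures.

k_A = Gd⁴/(8D³N_a) = (78.5×10³)(10.0⁴)/(8·88.0³·21) = 6.8567 N/mm
Parallel: k_eq = 6.8567 + 14 + 1.1 = 21.957 N/mm
F = k_eq·δ = 21.957·30 = 658.7 N

659 N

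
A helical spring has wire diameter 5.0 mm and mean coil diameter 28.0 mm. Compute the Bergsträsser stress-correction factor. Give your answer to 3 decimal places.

1.258

C = D/d = 28.0/5.0 = 5.6000
K_B = (4C+2)/(4C−3) = 24.400/19.400 = 1.2577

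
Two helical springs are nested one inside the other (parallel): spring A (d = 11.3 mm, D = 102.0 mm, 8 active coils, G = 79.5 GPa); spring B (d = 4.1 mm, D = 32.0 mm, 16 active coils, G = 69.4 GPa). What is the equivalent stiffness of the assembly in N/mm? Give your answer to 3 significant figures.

k_A = Gd⁴/(8D³N_a) = (79.5×10³)(11.3⁴)/(8·102.0³·8) = 19.085 N/mm
k_B = Gd⁴/(8D³N_a) = (69.4×10³)(4.1⁴)/(8·32.0³·16) = 4.6756 N/mm
Parallel: k_eq = 19.085 + 4.6756 = 23.761 N/mm

23.8 N/mm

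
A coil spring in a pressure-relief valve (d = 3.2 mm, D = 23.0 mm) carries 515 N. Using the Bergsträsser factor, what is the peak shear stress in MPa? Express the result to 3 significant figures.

Spring index C = D/d = 23.0/3.2 = 7.1875
K_B = (4C+2)/(4C−3) = 30.750/25.750 = 1.1942
τ₀ = 8FD/(πd³) = 8·515·23.0/(π·3.2³) = 94760/102.94 = 920.5 MPa
τ_max = K·τ₀ = 1.1942 × 920.5 = 1099.2 MPa

1100 MPa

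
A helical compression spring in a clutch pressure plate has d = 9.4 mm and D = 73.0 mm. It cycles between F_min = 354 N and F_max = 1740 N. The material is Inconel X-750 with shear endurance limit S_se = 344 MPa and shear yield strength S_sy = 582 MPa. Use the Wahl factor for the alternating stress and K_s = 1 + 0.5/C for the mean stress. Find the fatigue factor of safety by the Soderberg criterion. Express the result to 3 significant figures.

C = D/d = 73.0/9.4 = 7.7660; K_W = (4C−1)/(4C−4)+0.615/C = 1.1900; K_s = 1+0.5/C = 1.0644
F_a = (F_max−F_min)/2 = 693 N; F_m = (F_max+F_min)/2 = 1047 N
τ_a = K_W·8F_aD/(πd³) = 1.1900 × 155.1 = 184.58 MPa
τ_m = K_s·8F_mD/(πd³) = 1.0644 × 234.33 = 249.42 MPa
Soderberg: 1/n_f = τ_a/S_se + τ_m/S_sy = 184.58/344 + 249.42/582 = 0.53656 + 0.42855 = 0.96511
n_f = 1/0.96511 = 1.036

1.04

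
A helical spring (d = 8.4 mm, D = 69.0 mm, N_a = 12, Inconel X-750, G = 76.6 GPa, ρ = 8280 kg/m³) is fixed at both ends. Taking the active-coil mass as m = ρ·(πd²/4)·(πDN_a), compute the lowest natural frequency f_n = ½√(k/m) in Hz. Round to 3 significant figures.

50.3 Hz

k = Gd⁴/(8D³N_a) = (76.6×10³)(8.4⁴)/(8·69.0³·12) = 12.093 N/mm = 12093 N/m
Wire length L = πDN_a = π·69.0·12 = 2601.2 mm
m = ρ·(πd²/4)·L = 8280 × 55.418×10⁻⁶ m² × 2.6012 m = 1.1936 kg
f_n = ½√(k/m) = 0.5·√(12093/1.1936) = 0.5·√(10131) = 50.327 Hz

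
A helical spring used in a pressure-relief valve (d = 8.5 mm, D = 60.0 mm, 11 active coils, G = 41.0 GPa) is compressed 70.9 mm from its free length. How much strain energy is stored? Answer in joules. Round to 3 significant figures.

28.3 J

k = Gd⁴/(8D³N_a) = (41.0×10³)(8.5⁴)/(8·60.0³·11) = 11.26 N/mm
U = ½kδ² = 0.5 × 11.26 × 70.9² = 28300 N·mm = 28.3 J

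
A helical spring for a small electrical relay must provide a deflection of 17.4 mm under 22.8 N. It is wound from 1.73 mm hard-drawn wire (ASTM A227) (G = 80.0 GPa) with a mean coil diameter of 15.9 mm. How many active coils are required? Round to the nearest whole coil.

Required rate k = F/δ = 22.8/17.4 = 1.3103 N/mm
N_a = Gd⁴/(8D³k) = (80.0×10³ × 1.73⁴)/(8 × 15.9³ × 1.3103)
    = 716596 / 42137.3 = 17.01 → 17 coils

17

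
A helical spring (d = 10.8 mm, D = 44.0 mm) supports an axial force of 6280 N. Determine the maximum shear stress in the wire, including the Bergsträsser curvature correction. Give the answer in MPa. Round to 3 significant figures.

769 MPa

Spring index C = D/d = 44.0/10.8 = 4.0741
K_B = (4C+2)/(4C−3) = 18.296/13.296 = 1.3760
τ₀ = 8FD/(πd³) = 8·6280·44.0/(π·10.8³) = 2.21056e+06/3957.5 = 558.57 MPa
τ_max = K·τ₀ = 1.3760 × 558.57 = 768.62 MPa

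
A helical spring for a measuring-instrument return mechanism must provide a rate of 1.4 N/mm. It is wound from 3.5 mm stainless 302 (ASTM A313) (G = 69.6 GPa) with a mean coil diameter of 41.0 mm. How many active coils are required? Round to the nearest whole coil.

14

N_a = Gd⁴/(8D³k) = (69.6×10³ × 3.5⁴)/(8 × 41.0³ × 1.4)
    = 1.04444e+07 / 771915 = 13.53 → 14 coils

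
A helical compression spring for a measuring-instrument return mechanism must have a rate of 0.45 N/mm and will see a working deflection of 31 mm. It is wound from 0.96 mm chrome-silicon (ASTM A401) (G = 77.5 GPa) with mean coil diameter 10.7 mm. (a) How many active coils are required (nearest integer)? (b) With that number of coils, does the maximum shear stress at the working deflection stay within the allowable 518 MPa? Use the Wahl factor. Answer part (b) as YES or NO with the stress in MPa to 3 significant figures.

(a) 15 coils; (b) YES, τ_max = 483 MPa

N_a = Gd⁴/(8D³k) = (77.5×10³)(0.96⁴)/(8·10.7³·0.45) = 14.93 → N_a = 15
Actual rate k = Gd⁴/(8D³·15) = 0.44777 N/mm
Working load F = kδ = 0.44777·31 = 13.881 N
C = 10.7/0.96 = 11.1458; K_W = (4C−1)/(4C−4)+0.615/C = 1.1291
τ_max = K_W·8FD/(πd³) = 1.1291·427.49 = 482.68 MPa
τ_max ≤ 518 MPa → acceptable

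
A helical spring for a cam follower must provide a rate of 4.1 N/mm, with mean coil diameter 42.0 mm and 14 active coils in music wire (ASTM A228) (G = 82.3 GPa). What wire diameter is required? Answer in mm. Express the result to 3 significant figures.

4.51 mm

d = (8D³N_a·k / G)^(1/4) = (8·42.0³·14·4.1 / (82.3×10³))^0.25
  = (413.38)^0.25 = 4.5091 mm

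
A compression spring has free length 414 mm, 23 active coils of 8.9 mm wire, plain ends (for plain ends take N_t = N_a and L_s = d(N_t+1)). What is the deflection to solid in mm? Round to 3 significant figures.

N_t = 23; L_s = 8.9·24 = 213.6 mm
δ_solid = L₀ − L_s = 414 − 213.6 = 200.4 mm

200 mm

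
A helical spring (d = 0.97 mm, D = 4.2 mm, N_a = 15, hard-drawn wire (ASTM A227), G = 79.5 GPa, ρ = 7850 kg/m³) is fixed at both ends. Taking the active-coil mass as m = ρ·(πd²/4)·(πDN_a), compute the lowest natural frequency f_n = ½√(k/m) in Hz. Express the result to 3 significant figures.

k = Gd⁴/(8D³N_a) = (79.5×10³)(0.97⁴)/(8·4.2³·15) = 7.9163 N/mm = 7916.3 N/m
Wire length L = πDN_a = π·4.2·15 = 197.92 mm
m = ρ·(πd²/4)·L = 7850 × 0.73898×10⁻⁶ m² × 0.19792 m = 0.0011481 kg
f_n = ½√(k/m) = 0.5·√(7916.3/0.0011481) = 0.5·√(6.895e+06) = 1312.9 Hz

1310 Hz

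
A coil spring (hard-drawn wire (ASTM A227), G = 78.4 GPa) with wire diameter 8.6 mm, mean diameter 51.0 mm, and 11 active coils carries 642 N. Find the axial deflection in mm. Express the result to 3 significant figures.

17.5 mm

k = Gd⁴/(8D³N_a) = (78.4×10³)(8.6⁴)/(8·51.0³·11) = 36.738 N/mm
δ = F/k = 642 / 36.738 = 17.475 mm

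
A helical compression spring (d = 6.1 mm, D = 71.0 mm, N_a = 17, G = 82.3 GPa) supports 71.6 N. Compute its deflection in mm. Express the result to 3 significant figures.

k = Gd⁴/(8D³N_a) = (82.3×10³)(6.1⁴)/(8·71.0³·17) = 2.341 N/mm
δ = F/k = 71.6 / 2.341 = 30.585 mm

30.6 mm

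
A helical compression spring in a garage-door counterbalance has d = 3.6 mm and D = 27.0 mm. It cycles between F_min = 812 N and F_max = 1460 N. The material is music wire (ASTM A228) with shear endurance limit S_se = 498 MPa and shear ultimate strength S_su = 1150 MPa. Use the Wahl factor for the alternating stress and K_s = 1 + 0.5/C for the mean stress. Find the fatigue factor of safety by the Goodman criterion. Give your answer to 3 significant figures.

C = D/d = 27.0/3.6 = 7.5000; K_W = (4C−1)/(4C−4)+0.615/C = 1.1974; K_s = 1+0.5/C = 1.0667
F_a = (F_max−F_min)/2 = 324 N; F_m = (F_max+F_min)/2 = 1136 N
τ_a = K_W·8F_aD/(πd³) = 1.1974 × 477.46 = 571.71 MPa
τ_m = K_s·8F_mD/(πd³) = 1.0667 × 1674.1 = 1785.7 MPa
Goodman: 1/n_f = τ_a/S_se + τ_m/S_su = 571.71/498 + 1785.7/1150 = 1.14801 + 1.55276 = 2.7008
n_f = 1/2.7008 = 0.3703

0.370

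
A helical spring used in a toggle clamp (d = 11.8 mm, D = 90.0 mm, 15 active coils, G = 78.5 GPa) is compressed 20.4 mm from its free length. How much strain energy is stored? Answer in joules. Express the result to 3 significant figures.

k = Gd⁴/(8D³N_a) = (78.5×10³)(11.8⁴)/(8·90.0³·15) = 17.398 N/mm
U = ½kδ² = 0.5 × 17.398 × 20.4² = 3620.1 N·mm = 3.6201 J

3.62 J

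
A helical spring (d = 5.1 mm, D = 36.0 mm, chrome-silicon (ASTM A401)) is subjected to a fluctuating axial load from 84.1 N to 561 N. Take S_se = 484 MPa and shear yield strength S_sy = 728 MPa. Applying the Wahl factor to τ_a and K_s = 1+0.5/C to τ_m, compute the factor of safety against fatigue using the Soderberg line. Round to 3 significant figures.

C = D/d = 36.0/5.1 = 7.0588; K_W = (4C−1)/(4C−4)+0.615/C = 1.2109; K_s = 1+0.5/C = 1.0708
F_a = (F_max−F_min)/2 = 238.45 N; F_m = (F_max+F_min)/2 = 322.55 N
τ_a = K_W·8F_aD/(πd³) = 1.2109 × 164.79 = 199.55 MPa
τ_m = K_s·8F_mD/(πd³) = 1.0708 × 222.91 = 238.7 MPa
Soderberg: 1/n_f = τ_a/S_se + τ_m/S_sy = 199.55/484 + 238.7/728 = 0.41228 + 0.32788 = 0.74017
n_f = 1/0.74017 = 1.351

1.35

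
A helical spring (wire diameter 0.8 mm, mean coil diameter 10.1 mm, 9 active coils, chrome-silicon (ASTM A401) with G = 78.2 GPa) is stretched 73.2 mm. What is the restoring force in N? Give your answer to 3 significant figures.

31.6 N

k = Gd⁴/(8D³N_a) = (78.2×10³)(0.8⁴)/(8·10.1³·9) = 0.43179 N/mm
F = k·δ = 0.43179 × 73.2 = 31.607 N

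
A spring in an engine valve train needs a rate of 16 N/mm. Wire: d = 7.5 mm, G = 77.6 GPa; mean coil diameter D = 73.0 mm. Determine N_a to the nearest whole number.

N_a = Gd⁴/(8D³k) = (77.6×10³ × 7.5⁴)/(8 × 73.0³ × 16)
    = 2.45531e+08 / 4.97942e+07 = 4.931 → 5 coils

5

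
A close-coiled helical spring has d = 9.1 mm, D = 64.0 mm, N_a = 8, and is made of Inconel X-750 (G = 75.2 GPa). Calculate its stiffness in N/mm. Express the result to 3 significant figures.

k = Gd⁴/(8D³N_a) = (75.2×10³ × 9.1⁴) / (8 × 64.0³ × 8)
  = 5.15684e+08 / 1.67772e+07 = 30.737 N/mm

30.7 N/mm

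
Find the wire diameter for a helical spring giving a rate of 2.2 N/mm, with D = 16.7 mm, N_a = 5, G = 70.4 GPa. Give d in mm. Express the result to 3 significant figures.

1.55 mm

d = (8D³N_a·k / G)^(1/4) = (8·16.7³·5·2.2 / (70.4×10³))^0.25
  = (5.8218)^0.25 = 1.5533 mm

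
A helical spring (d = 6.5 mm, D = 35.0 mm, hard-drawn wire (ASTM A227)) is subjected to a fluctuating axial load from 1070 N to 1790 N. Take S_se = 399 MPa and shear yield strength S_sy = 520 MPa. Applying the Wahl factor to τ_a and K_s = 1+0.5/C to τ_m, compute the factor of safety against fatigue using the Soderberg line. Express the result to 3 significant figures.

0.740

C = D/d = 35.0/6.5 = 5.3846; K_W = (4C−1)/(4C−4)+0.615/C = 1.2853; K_s = 1+0.5/C = 1.0929
F_a = (F_max−F_min)/2 = 360 N; F_m = (F_max+F_min)/2 = 1430 N
τ_a = K_W·8F_aD/(πd³) = 1.2853 × 116.83 = 150.16 MPa
τ_m = K_s·8F_mD/(πd³) = 1.0929 × 464.09 = 507.19 MPa
Soderberg: 1/n_f = τ_a/S_se + τ_m/S_sy = 150.16/399 + 507.19/520 = 0.37635 + 0.97536 = 1.3517
n_f = 1/1.3517 = 0.7398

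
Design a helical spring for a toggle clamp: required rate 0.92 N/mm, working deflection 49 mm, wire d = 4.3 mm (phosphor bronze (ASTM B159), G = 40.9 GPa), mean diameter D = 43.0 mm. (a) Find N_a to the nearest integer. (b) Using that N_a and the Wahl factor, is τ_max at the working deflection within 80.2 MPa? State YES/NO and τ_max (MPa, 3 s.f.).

(a) 24 coils; (b) YES, τ_max = 70.8 MPa

N_a = Gd⁴/(8D³k) = (40.9×10³)(4.3⁴)/(8·43.0³·0.92) = 23.9 → N_a = 24
Actual rate k = Gd⁴/(8D³·24) = 0.91599 N/mm
Working load F = kδ = 0.91599·49 = 44.883 N
C = 43.0/4.3 = 10.0000; K_W = (4C−1)/(4C−4)+0.615/C = 1.1448
τ_max = K_W·8FD/(πd³) = 1.1448·61.814 = 70.767 MPa
τ_max ≤ 80.2 MPa → acceptable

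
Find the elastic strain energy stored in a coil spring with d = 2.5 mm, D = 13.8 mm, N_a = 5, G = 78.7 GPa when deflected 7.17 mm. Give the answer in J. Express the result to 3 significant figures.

k = Gd⁴/(8D³N_a) = (78.7×10³)(2.5⁴)/(8·13.8³·5) = 29.244 N/mm
U = ½kδ² = 0.5 × 29.244 × 7.17² = 751.7 N·mm = 0.7517 J

0.752 J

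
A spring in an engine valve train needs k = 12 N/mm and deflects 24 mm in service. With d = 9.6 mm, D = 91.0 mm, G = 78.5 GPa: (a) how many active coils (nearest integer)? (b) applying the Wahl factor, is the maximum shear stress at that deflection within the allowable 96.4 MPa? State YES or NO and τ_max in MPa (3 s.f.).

(a) 9 coils; (b) YES, τ_max = 89.1 MPa

N_a = Gd⁴/(8D³k) = (78.5×10³)(9.6⁴)/(8·91.0³·12) = 9.216 → N_a = 9
Actual rate k = Gd⁴/(8D³·9) = 12.288 N/mm
Working load F = kδ = 12.288·24 = 294.92 N
C = 91.0/9.6 = 9.4792; K_W = (4C−1)/(4C−4)+0.615/C = 1.1533
τ_max = K_W·8FD/(πd³) = 1.1533·77.246 = 89.09 MPa
τ_max ≤ 96.4 MPa → acceptable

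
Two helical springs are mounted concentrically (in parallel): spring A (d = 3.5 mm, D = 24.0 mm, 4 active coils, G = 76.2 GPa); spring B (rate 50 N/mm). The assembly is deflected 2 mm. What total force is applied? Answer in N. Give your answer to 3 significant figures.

152 N

k_A = Gd⁴/(8D³N_a) = (76.2×10³)(3.5⁴)/(8·24.0³·4) = 25.849 N/mm
Parallel: k_eq = 25.849 + 50 = 75.849 N/mm
F = k_eq·δ = 75.849·2 = 151.7 N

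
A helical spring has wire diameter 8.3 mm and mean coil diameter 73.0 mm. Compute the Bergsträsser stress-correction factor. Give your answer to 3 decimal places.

1.155

C = D/d = 73.0/8.3 = 8.7952
K_B = (4C+2)/(4C−3) = 37.181/32.181 = 1.1554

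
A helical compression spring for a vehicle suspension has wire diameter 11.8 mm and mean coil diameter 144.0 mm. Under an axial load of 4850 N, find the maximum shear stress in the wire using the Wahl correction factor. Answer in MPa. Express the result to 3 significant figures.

Spring index C = D/d = 144.0/11.8 = 12.2034
K_W = (4C−1)/(4C−4) + 0.615/C = 47.814/44.814 + 0.0504 = 1.1173
τ₀ = 8FD/(πd³) = 8·4850·144.0/(π·11.8³) = 5.5872e+06/5161.7 = 1082.4 MPa
τ_max = K·τ₀ = 1.1173 × 1082.4 = 1209.4 MPa

1210 MPa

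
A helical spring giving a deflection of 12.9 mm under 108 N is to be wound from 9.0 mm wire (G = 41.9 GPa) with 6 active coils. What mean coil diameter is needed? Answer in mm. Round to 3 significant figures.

Required rate k = F/δ = 108/12.9 = 8.3721 N/mm
D = (Gd⁴/(8N_a·k))^(1/3) = (41.9×10³·9.0⁴/(8·6·8.3721))^(1/3)
  = (684083)^(1/3) = 88.1122 mm

88.1 mm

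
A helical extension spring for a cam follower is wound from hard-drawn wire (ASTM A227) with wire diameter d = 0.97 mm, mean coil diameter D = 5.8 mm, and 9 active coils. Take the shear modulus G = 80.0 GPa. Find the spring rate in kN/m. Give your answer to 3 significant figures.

5.04 kN/m

k = Gd⁴/(8D³N_a) = (80.0×10³ × 0.97⁴) / (8 × 5.8³ × 9)
  = 70823.4 / 14048.1 = 5.0415 N/mm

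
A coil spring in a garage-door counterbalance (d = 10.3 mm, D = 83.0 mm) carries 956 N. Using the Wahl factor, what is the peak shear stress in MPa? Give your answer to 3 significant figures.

219 MPa

Spring index C = D/d = 83.0/10.3 = 8.0583
K_W = (4C−1)/(4C−4) + 0.615/C = 31.233/28.233 + 0.0763 = 1.1826
τ₀ = 8FD/(πd³) = 8·956·83.0/(π·10.3³) = 634784/3432.9 = 184.91 MPa
τ_max = K·τ₀ = 1.1826 × 184.91 = 218.67 MPa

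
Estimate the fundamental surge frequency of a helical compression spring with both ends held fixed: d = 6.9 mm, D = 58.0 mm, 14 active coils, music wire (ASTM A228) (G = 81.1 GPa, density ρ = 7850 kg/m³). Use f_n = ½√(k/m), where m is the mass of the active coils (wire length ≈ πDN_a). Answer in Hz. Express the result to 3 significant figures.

k = Gd⁴/(8D³N_a) = (81.1×10³)(6.9⁴)/(8·58.0³·14) = 8.4123 N/mm = 8412.3 N/m
Wire length L = πDN_a = π·58.0·14 = 2551 mm
m = ρ·(πd²/4)·L = 7850 × 37.393×10⁻⁶ m² × 2.551 m = 0.7488 kg
f_n = ½√(k/m) = 0.5·√(8412.3/0.7488) = 0.5·√(11234) = 52.996 Hz

53.0 Hz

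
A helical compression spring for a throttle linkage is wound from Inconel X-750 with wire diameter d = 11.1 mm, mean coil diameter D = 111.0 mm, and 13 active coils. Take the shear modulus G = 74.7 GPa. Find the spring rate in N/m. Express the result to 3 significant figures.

k = Gd⁴/(8D³N_a) = (74.7×10³ × 11.1⁴) / (8 × 111.0³ × 13)
  = 1.134e+09 / 1.42234e+08 = 7.9728 N/mm = 7972.8 N/m

7970 N/m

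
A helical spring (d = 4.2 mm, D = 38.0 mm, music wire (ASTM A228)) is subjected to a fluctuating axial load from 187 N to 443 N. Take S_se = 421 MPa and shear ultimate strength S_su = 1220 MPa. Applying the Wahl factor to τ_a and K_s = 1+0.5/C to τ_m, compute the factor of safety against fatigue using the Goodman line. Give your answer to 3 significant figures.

1.22

C = D/d = 38.0/4.2 = 9.0476; K_W = (4C−1)/(4C−4)+0.615/C = 1.1612; K_s = 1+0.5/C = 1.0553
F_a = (F_max−F_min)/2 = 128 N; F_m = (F_max+F_min)/2 = 315 N
τ_a = K_W·8F_aD/(πd³) = 1.1612 × 167.18 = 194.12 MPa
τ_m = K_s·8F_mD/(πd³) = 1.0553 × 411.42 = 434.16 MPa
Goodman: 1/n_f = τ_a/S_se + τ_m/S_su = 194.12/421 + 434.16/1220 = 0.46110 + 0.35587 = 0.81697
n_f = 1/0.81697 = 1.224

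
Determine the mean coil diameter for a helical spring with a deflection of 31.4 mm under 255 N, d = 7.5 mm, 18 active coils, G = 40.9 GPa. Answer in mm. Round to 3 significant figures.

48.0 mm

Required rate k = F/δ = 255/31.4 = 8.121 N/mm
D = (Gd⁴/(8N_a·k))^(1/3) = (40.9×10³·7.5⁴/(8·18·8.121))^(1/3)
  = (110661)^(1/3) = 48.0100 mm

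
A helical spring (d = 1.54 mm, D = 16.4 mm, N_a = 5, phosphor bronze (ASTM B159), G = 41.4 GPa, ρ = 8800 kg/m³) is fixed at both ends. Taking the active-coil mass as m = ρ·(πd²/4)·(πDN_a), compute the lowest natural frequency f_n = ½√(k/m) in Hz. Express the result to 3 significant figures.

k = Gd⁴/(8D³N_a) = (41.4×10³)(1.54⁴)/(8·16.4³·5) = 1.3198 N/mm = 1319.8 N/m
Wire length L = πDN_a = π·16.4·5 = 257.61 mm
m = ρ·(πd²/4)·L = 8800 × 1.8627×10⁻⁶ m² × 0.25761 m = 0.0042226 kg
f_n = ½√(k/m) = 0.5·√(1319.8/0.0042226) = 0.5·√(3.1255e+05) = 279.53 Hz

280 Hz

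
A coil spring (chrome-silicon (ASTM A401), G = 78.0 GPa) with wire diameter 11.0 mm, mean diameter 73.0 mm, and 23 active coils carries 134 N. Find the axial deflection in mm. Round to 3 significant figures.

k = Gd⁴/(8D³N_a) = (78.0×10³)(11.0⁴)/(8·73.0³·23) = 15.954 N/mm
δ = F/k = 134 / 15.954 = 8.399 mm

8.40 mm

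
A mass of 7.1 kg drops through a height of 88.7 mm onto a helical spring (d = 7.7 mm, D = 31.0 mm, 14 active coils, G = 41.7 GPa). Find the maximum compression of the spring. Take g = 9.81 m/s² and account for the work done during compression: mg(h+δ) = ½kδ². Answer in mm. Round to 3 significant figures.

18.4 mm

k = Gd⁴/(8D³N_a) = (41.7×10³)(7.7⁴)/(8·31.0³·14) = 43.934 N/mm
W = mg = 7.1 × 9.81 = 69.651 N
½kδ² − Wδ − Wh = 0 → δ = (W + √(W² + 2kWh))/k
δ = (69.651 + √(4851.3 + 542846))/43.934 = (69.651 + 740.07)/43.934 = 18.431 mm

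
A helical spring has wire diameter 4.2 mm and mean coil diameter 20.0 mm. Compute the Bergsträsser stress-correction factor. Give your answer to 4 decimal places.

C = D/d = 20.0/4.2 = 4.7619
K_B = (4C+2)/(4C−3) = 21.048/16.048 = 1.3116

1.3116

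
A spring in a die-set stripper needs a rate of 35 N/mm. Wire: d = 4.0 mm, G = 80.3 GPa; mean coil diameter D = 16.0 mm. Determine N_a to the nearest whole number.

18

N_a = Gd⁴/(8D³k) = (80.3×10³ × 4.0⁴)/(8 × 16.0³ × 35)
    = 2.05568e+07 / 1.14688e+06 = 17.92 → 18 coils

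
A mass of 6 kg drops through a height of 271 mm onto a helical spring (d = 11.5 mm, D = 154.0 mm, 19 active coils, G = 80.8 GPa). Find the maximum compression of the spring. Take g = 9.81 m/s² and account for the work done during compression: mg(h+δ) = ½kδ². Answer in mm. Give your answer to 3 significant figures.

k = Gd⁴/(8D³N_a) = (80.8×10³)(11.5⁴)/(8·154.0³·19) = 2.5456 N/mm
W = mg = 6 × 9.81 = 58.86 N
½kδ² − Wδ − Wh = 0 → δ = (W + √(W² + 2kWh))/k
δ = (58.86 + √(3464.5 + 81211.3))/2.5456 = (58.86 + 290.99)/2.5456 = 137.43 mm

137 mm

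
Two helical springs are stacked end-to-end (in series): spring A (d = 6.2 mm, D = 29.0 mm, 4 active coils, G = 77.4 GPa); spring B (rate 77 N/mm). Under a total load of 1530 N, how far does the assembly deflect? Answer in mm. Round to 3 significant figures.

30.3 mm

k_A = Gd⁴/(8D³N_a) = (77.4×10³)(6.2⁴)/(8·29.0³·4) = 146.54 N/mm
Series: 1/k_eq = 1/146.54 + 1/77 = 0.019811; k_eq = 50.477 N/mm
δ = F/k_eq = 1530/50.477 = 30.311 mm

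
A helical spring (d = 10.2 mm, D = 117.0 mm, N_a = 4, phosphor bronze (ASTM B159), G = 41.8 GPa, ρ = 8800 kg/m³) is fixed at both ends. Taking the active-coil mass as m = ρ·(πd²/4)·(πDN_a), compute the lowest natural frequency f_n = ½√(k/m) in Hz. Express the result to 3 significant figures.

k = Gd⁴/(8D³N_a) = (41.8×10³)(10.2⁴)/(8·117.0³·4) = 8.8281 N/mm = 8828.1 N/m
Wire length L = πDN_a = π·117.0·4 = 1470.3 mm
m = ρ·(πd²/4)·L = 8800 × 81.713×10⁻⁶ m² × 1.4703 m = 1.0572 kg
f_n = ½√(k/m) = 0.5·√(8828.1/1.0572) = 0.5·√(8350.3) = 45.69 Hz

45.7 Hz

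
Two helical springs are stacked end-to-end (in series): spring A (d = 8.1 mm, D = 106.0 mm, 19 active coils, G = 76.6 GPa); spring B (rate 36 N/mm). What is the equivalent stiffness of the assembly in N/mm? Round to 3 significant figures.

k_A = Gd⁴/(8D³N_a) = (76.6×10³)(8.1⁴)/(8·106.0³·19) = 1.8214 N/mm
Series: 1/k_eq = 1/1.8214 + 1/36 = 0.5768; k_eq = 1.7337 N/mm

1.73 N/mm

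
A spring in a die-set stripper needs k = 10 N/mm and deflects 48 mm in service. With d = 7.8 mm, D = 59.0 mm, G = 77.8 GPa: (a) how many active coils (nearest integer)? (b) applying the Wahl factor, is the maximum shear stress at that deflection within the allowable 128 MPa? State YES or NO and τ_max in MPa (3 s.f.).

(a) 18 coils; (b) NO, τ_max = 177 MPa

N_a = Gd⁴/(8D³k) = (77.8×10³)(7.8⁴)/(8·59.0³·10) = 17.53 → N_a = 18
Actual rate k = Gd⁴/(8D³·18) = 9.7373 N/mm
Working load F = kδ = 9.7373·48 = 467.39 N
C = 59.0/7.8 = 7.5641; K_W = (4C−1)/(4C−4)+0.615/C = 1.1956
τ_max = K_W·8FD/(πd³) = 1.1956·147.98 = 176.91 MPa
τ_max > 128 MPa → exceeds allowable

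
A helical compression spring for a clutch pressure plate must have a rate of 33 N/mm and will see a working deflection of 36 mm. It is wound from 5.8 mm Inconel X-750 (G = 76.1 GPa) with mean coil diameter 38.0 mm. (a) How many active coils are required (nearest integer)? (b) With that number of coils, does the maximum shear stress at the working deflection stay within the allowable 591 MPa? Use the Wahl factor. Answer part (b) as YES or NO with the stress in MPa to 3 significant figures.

(a) 6 coils; (b) NO, τ_max = 717 MPa

N_a = Gd⁴/(8D³k) = (76.1×10³)(5.8⁴)/(8·38.0³·33) = 5.945 → N_a = 6
Actual rate k = Gd⁴/(8D³·6) = 32.697 N/mm
Working load F = kδ = 32.697·36 = 1177.1 N
C = 38.0/5.8 = 6.5517; K_W = (4C−1)/(4C−4)+0.615/C = 1.2290
τ_max = K_W·8FD/(πd³) = 1.2290·583.78 = 717.44 MPa
τ_max > 591 MPa → exceeds allowable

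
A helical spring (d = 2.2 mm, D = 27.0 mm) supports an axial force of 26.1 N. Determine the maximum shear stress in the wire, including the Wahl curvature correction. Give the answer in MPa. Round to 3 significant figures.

188 MPa

Spring index C = D/d = 27.0/2.2 = 12.2727
K_W = (4C−1)/(4C−4) + 0.615/C = 48.091/45.091 + 0.0501 = 1.1166
τ₀ = 8FD/(πd³) = 8·26.1·27.0/(π·2.2³) = 5637.6/33.452 = 168.53 MPa
τ_max = K·τ₀ = 1.1166 × 168.53 = 188.19 MPa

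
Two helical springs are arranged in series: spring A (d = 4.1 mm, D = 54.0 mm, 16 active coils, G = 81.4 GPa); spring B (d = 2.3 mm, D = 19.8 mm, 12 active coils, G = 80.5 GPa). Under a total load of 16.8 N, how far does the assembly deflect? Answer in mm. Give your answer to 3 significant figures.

20.3 mm

k_A = Gd⁴/(8D³N_a) = (81.4×10³)(4.1⁴)/(8·54.0³·16) = 1.1412 N/mm
k_B = Gd⁴/(8D³N_a) = (80.5×10³)(2.3⁴)/(8·19.8³·12) = 3.023 N/mm
Series: 1/k_eq = 1/1.1412 + 1/3.023 = 1.2071; k_eq = 0.82846 N/mm
δ = F/k_eq = 16.8/0.82846 = 20.278 mm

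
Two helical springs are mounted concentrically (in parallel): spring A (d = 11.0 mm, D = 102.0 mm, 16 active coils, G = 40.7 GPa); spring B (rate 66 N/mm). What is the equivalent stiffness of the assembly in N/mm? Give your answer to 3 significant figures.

70.4 N/mm

k_A = Gd⁴/(8D³N_a) = (40.7×10³)(11.0⁴)/(8·102.0³·16) = 4.3869 N/mm
Parallel: k_eq = 4.3869 + 66 = 70.387 N/mm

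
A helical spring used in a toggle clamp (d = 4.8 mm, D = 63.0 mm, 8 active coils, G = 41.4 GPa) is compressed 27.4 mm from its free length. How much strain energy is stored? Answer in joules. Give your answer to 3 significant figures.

0.516 J

k = Gd⁴/(8D³N_a) = (41.4×10³)(4.8⁴)/(8·63.0³·8) = 1.3733 N/mm
U = ½kδ² = 0.5 × 1.3733 × 27.4² = 515.51 N·mm = 0.51551 J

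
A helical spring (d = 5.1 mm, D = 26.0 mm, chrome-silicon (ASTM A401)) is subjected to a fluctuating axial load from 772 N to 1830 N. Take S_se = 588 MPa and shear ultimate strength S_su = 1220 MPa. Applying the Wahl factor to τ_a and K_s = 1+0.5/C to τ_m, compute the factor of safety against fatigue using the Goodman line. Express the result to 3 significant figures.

0.855

C = D/d = 26.0/5.1 = 5.0980; K_W = (4C−1)/(4C−4)+0.615/C = 1.3036; K_s = 1+0.5/C = 1.0981
F_a = (F_max−F_min)/2 = 529 N; F_m = (F_max+F_min)/2 = 1301 N
τ_a = K_W·8F_aD/(πd³) = 1.3036 × 264.03 = 344.21 MPa
τ_m = K_s·8F_mD/(πd³) = 1.0981 × 649.35 = 713.04 MPa
Goodman: 1/n_f = τ_a/S_se + τ_m/S_su = 344.21/588 + 713.04/1220 = 0.58539 + 0.58446 = 1.1698
n_f = 1/1.1698 = 0.8548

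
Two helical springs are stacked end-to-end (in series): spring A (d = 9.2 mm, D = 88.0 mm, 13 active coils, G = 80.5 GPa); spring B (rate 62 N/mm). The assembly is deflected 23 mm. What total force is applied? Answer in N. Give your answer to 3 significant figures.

k_A = Gd⁴/(8D³N_a) = (80.5×10³)(9.2⁴)/(8·88.0³·13) = 8.137 N/mm
Series: 1/k_eq = 1/8.137 + 1/62 = 0.13902; k_eq = 7.193 N/mm
F = k_eq·δ = 7.193·23 = 165.44 N

165 N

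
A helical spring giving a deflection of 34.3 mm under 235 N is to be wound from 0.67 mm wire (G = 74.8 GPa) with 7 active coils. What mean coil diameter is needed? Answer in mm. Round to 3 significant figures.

Required rate k = F/δ = 235/34.3 = 6.8513 N/mm
D = (Gd⁴/(8N_a·k))^(1/3) = (74.8×10³·0.67⁴/(8·7·6.8513))^(1/3)
  = (39.2861)^(1/3) = 3.3995 mm

3.40 mm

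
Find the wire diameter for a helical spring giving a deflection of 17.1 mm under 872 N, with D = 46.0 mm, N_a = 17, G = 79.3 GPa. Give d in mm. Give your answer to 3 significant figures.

Required rate k = F/δ = 872/17.1 = 50.994 N/mm
d = (8D³N_a·k / G)^(1/4) = (8·46.0³·17·50.994 / (79.3×10³))^0.25
  = (8512.5)^0.25 = 9.6054 mm

9.61 mm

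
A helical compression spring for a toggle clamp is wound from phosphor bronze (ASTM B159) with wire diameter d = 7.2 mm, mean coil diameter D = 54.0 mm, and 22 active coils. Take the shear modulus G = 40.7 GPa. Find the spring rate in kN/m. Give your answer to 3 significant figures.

3.95 kN/m

k = Gd⁴/(8D³N_a) = (40.7×10³ × 7.2⁴) / (8 × 54.0³ × 22)
  = 1.09377e+08 / 2.77137e+07 = 3.9467 N/mm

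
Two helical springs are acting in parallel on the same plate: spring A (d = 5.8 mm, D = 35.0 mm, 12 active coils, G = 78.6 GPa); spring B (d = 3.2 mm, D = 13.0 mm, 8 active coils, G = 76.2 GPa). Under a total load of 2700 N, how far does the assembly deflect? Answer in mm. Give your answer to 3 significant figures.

34.4 mm

k_A = Gd⁴/(8D³N_a) = (78.6×10³)(5.8⁴)/(8·35.0³·12) = 21.61 N/mm
k_B = Gd⁴/(8D³N_a) = (76.2×10³)(3.2⁴)/(8·13.0³·8) = 56.826 N/mm
Parallel: k_eq = 21.61 + 56.826 = 78.436 N/mm
δ = F/k_eq = 2700/78.436 = 34.423 mm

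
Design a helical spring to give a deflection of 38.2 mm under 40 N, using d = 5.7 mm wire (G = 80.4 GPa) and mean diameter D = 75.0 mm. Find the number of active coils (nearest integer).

24

Required rate k = F/δ = 40/38.2 = 1.0471 N/mm
N_a = Gd⁴/(8D³k) = (80.4×10³ × 5.7⁴)/(8 × 75.0³ × 1.0471)
    = 8.48702e+07 / 3.53403e+06 = 24.02 → 24 coils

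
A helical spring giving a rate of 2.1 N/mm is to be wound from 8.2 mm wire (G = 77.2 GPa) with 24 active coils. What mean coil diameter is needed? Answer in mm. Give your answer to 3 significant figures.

D = (Gd⁴/(8N_a·k))^(1/3) = (77.2×10³·8.2⁴/(8·24·2.1))^(1/3)
  = (865670)^(1/3) = 95.3054 mm

95.3 mm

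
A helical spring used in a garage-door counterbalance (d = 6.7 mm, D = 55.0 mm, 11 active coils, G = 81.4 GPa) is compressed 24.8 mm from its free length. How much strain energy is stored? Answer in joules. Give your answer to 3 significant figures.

3.45 J

k = Gd⁴/(8D³N_a) = (81.4×10³)(6.7⁴)/(8·55.0³·11) = 11.203 N/mm
U = ½kδ² = 0.5 × 11.203 × 24.8² = 3445.3 N·mm = 3.4453 J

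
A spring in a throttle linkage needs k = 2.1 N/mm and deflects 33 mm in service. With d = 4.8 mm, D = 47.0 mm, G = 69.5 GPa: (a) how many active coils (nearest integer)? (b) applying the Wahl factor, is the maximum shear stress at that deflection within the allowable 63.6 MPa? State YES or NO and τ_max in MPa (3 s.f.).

N_a = Gd⁴/(8D³k) = (69.5×10³)(4.8⁴)/(8·47.0³·2.1) = 21.15 → N_a = 21
Actual rate k = Gd⁴/(8D³·21) = 2.1152 N/mm
Working load F = kδ = 2.1152·33 = 69.801 N
C = 47.0/4.8 = 9.7917; K_W = (4C−1)/(4C−4)+0.615/C = 1.1481
τ_max = K_W·8FD/(πd³) = 1.1481·75.54 = 86.728 MPa
τ_max > 63.6 MPa → exceeds allowable

(a) 21 coils; (b) NO, τ_max = 86.7 MPa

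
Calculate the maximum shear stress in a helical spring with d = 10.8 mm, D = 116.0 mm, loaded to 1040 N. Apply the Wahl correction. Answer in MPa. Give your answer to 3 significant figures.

Spring index C = D/d = 116.0/10.8 = 10.7407
K_W = (4C−1)/(4C−4) + 0.615/C = 41.963/38.963 + 0.0573 = 1.1343
τ₀ = 8FD/(πd³) = 8·1040·116.0/(π·10.8³) = 965120/3957.5 = 243.87 MPa
τ_max = K·τ₀ = 1.1343 × 243.87 = 276.61 MPa

277 MPa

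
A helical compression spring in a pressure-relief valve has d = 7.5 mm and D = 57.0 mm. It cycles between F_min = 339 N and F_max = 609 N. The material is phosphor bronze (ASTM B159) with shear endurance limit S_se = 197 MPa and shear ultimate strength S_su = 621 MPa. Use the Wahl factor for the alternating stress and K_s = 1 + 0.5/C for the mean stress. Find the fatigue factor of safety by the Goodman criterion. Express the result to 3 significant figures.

C = D/d = 57.0/7.5 = 7.6000; K_W = (4C−1)/(4C−4)+0.615/C = 1.1946; K_s = 1+0.5/C = 1.0658
F_a = (F_max−F_min)/2 = 135 N; F_m = (F_max+F_min)/2 = 474 N
τ_a = K_W·8F_aD/(πd³) = 1.1946 × 46.448 = 55.485 MPa
τ_m = K_s·8F_mD/(πd³) = 1.0658 × 163.08 = 173.81 MPa
Goodman: 1/n_f = τ_a/S_se + τ_m/S_su = 55.485/197 + 173.81/621 = 0.28165 + 0.27989 = 0.56154
n_f = 1/0.56154 = 1.781

1.78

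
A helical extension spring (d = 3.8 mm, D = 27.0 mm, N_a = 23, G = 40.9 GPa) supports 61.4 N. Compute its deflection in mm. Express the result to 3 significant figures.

26.1 mm

k = Gd⁴/(8D³N_a) = (40.9×10³)(3.8⁴)/(8·27.0³·23) = 2.3548 N/mm
δ = F/k = 61.4 / 2.3548 = 26.075 mm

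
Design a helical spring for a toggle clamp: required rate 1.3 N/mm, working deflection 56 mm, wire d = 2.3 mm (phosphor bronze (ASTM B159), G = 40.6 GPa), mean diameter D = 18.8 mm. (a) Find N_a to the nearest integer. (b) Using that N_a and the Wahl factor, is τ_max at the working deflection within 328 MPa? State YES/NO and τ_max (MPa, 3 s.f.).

(a) 16 coils; (b) NO, τ_max = 347 MPa

N_a = Gd⁴/(8D³k) = (40.6×10³)(2.3⁴)/(8·18.8³·1.3) = 16.44 → N_a = 16
Actual rate k = Gd⁴/(8D³·16) = 1.3358 N/mm
Working load F = kδ = 1.3358·56 = 74.807 N
C = 18.8/2.3 = 8.1739; K_W = (4C−1)/(4C−4)+0.615/C = 1.1798
τ_max = K_W·8FD/(πd³) = 1.1798·294.34 = 347.26 MPa
τ_max > 328 MPa → exceeds allowable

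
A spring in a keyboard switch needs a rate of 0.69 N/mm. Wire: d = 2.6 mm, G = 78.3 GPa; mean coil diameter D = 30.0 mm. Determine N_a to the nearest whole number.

24

N_a = Gd⁴/(8D³k) = (78.3×10³ × 2.6⁴)/(8 × 30.0³ × 0.69)
    = 3.57812e+06 / 149040 = 24.01 → 24 coils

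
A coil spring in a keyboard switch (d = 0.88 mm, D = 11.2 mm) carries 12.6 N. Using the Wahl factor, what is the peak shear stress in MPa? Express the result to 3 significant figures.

Spring index C = D/d = 11.2/0.88 = 12.7273
K_W = (4C−1)/(4C−4) + 0.615/C = 49.909/46.909 + 0.0483 = 1.1123
τ₀ = 8FD/(πd³) = 8·12.6·11.2/(π·0.88³) = 1128.96/2.1409 = 527.33 MPa
τ_max = K·τ₀ = 1.1123 × 527.33 = 586.53 MPa

587 MPa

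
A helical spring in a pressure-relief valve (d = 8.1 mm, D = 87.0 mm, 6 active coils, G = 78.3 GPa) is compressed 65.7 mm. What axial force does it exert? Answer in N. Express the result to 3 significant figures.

k = Gd⁴/(8D³N_a) = (78.3×10³)(8.1⁴)/(8·87.0³·6) = 10.664 N/mm
F = k·δ = 10.664 × 65.7 = 700.6 N

701 N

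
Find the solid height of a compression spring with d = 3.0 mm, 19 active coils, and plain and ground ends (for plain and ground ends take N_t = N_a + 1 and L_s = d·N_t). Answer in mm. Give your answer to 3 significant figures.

plain and ground ends: N_t = N_a + 1 = 19 + 1 = 20
L_s = d·N_t = 3.0 × 20 = 60 mm

60.0 mm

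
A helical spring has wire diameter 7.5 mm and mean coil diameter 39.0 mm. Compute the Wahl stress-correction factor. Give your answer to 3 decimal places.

1.297

C = D/d = 39.0/7.5 = 5.2000
K_W = (4C−1)/(4C−4) + 0.615/C = 19.800/16.800 + 0.1183 = 1.2968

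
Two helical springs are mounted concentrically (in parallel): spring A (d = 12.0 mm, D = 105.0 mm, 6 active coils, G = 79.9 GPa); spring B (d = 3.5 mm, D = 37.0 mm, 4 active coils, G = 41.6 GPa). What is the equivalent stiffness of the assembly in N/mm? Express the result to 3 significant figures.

k_A = Gd⁴/(8D³N_a) = (79.9×10³)(12.0⁴)/(8·105.0³·6) = 29.817 N/mm
k_B = Gd⁴/(8D³N_a) = (41.6×10³)(3.5⁴)/(8·37.0³·4) = 3.8513 N/mm
Parallel: k_eq = 29.817 + 3.8513 = 33.668 N/mm

33.7 N/mm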